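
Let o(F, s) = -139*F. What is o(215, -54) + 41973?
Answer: 12088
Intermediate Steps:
o(215, -54) + 41973 = -139*215 + 41973 = -29885 + 41973 = 12088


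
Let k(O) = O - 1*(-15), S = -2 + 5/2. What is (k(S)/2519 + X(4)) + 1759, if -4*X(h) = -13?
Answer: 17756493/10076 ≈ 1762.3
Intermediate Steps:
X(h) = 13/4 (X(h) = -1/4*(-13) = 13/4)
S = 1/2 (S = -2 + 5*(1/2) = -2 + 5/2 = 1/2 ≈ 0.50000)
k(O) = 15 + O (k(O) = O + 15 = 15 + O)
(k(S)/2519 + X(4)) + 1759 = ((15 + 1/2)/2519 + 13/4) + 1759 = ((31/2)*(1/2519) + 13/4) + 1759 = (31/5038 + 13/4) + 1759 = 32809/10076 + 1759 = 17756493/10076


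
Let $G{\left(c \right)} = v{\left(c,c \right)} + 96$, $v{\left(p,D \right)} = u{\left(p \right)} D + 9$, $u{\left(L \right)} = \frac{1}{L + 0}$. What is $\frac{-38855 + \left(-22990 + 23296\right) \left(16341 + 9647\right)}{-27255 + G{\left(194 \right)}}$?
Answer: $- \frac{7913473}{27149} \approx -291.48$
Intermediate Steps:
$u{\left(L \right)} = \frac{1}{L}$
$v{\left(p,D \right)} = 9 + \frac{D}{p}$ ($v{\left(p,D \right)} = \frac{D}{p} + 9 = 9 + \frac{D}{p}$)
$G{\left(c \right)} = 106$ ($G{\left(c \right)} = \left(9 + \frac{c}{c}\right) + 96 = \left(9 + 1\right) + 96 = 10 + 96 = 106$)
$\frac{-38855 + \left(-22990 + 23296\right) \left(16341 + 9647\right)}{-27255 + G{\left(194 \right)}} = \frac{-38855 + \left(-22990 + 23296\right) \left(16341 + 9647\right)}{-27255 + 106} = \frac{-38855 + 306 \cdot 25988}{-27149} = \left(-38855 + 7952328\right) \left(- \frac{1}{27149}\right) = 7913473 \left(- \frac{1}{27149}\right) = - \frac{7913473}{27149}$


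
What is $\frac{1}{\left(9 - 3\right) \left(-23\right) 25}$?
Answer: $- \frac{1}{3450} \approx -0.00028986$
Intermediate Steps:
$\frac{1}{\left(9 - 3\right) \left(-23\right) 25} = \frac{1}{6 \left(-23\right) 25} = \frac{1}{\left(-138\right) 25} = \frac{1}{-3450} = - \frac{1}{3450}$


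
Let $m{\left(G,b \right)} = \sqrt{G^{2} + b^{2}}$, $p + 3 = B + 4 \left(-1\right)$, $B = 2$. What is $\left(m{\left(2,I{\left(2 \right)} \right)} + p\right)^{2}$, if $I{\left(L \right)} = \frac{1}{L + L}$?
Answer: $\frac{\left(-20 + \sqrt{65}\right)^{2}}{16} \approx 8.9069$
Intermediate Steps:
$I{\left(L \right)} = \frac{1}{2 L}$
$p = -5$ ($p = -3 + \left(2 + 4 \left(-1\right)\right) = -3 + \left(2 - 4\right) = -3 - 2 = -5$)
$\left(m{\left(2,I{\left(2 \right)} \right)} + p\right)^{2} = \left(\sqrt{2^{2} + \left(\frac{1}{2 \cdot 2}\right)^{2}} - 5\right)^{2} = \left(\sqrt{4 + \left(\frac{1}{2} \cdot \frac{1}{2}\right)^{2}} - 5\right)^{2} = \left(\sqrt{4 + \left(\frac{1}{4}\right)^{2}} - 5\right)^{2} = \left(\sqrt{4 + \frac{1}{16}} - 5\right)^{2} = \left(\sqrt{\frac{65}{16}} - 5\right)^{2} = \left(\frac{\sqrt{65}}{4} - 5\right)^{2} = \left(-5 + \frac{\sqrt{65}}{4}\right)^{2}$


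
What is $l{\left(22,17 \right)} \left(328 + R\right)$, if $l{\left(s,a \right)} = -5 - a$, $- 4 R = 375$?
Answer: $- \frac{10307}{2} \approx -5153.5$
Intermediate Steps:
$R = - \frac{375}{4}$ ($R = \left(- \frac{1}{4}\right) 375 = - \frac{375}{4} \approx -93.75$)
$l{\left(22,17 \right)} \left(328 + R\right) = \left(-5 - 17\right) \left(328 - \frac{375}{4}\right) = \left(-5 - 17\right) \frac{937}{4} = \left(-22\right) \frac{937}{4} = - \frac{10307}{2}$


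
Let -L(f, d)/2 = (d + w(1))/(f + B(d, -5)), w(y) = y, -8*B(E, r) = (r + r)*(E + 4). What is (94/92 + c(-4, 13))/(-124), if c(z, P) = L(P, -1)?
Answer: -47/5704 ≈ -0.0082398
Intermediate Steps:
B(E, r) = -r*(4 + E)/4 (B(E, r) = -(r + r)*(E + 4)/8 = -2*r*(4 + E)/8 = -r*(4 + E)/4)
L(f, d) = -2*(1 + d)/(5 + f + 5*d/4) (L(f, d) = -2*(d + 1)/(f - 1/4*(-5)*(4 + d)) = -2*(1 + d)/(f + (5 + 5*d/4)) = -2*(1 + d)/(5 + f + 5*d/4))
c(z, P) = 0 (c(z, P) = 8*(-1 - 1*(-1))/(20 + 4*P + 5*(-1)) = 8*(-1 + 1)/(20 + 4*P - 5) = 8*0/(15 + 4*P) = 0)
(94/92 + c(-4, 13))/(-124) = (94/92 + 0)/(-124) = (94*(1/92) + 0)*(-1/124) = (47/46 + 0)*(-1/124) = (47/46)*(-1/124) = -47/5704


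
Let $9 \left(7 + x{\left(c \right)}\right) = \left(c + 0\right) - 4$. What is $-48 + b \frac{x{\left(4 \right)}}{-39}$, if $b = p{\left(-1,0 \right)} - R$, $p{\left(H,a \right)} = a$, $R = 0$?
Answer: $-48$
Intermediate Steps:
$x{\left(c \right)} = - \frac{67}{9} + \frac{c}{9}$ ($x{\left(c \right)} = -7 + \frac{\left(c + 0\right) - 4}{9} = -7 + \frac{c - 4}{9} = -7 + \frac{-4 + c}{9} = -7 + \left(- \frac{4}{9} + \frac{c}{9}\right) = - \frac{67}{9} + \frac{c}{9}$)
$b = 0$ ($b = 0 - 0 = 0 + 0 = 0$)
$-48 + b \frac{x{\left(4 \right)}}{-39} = -48 + 0 \frac{- \frac{67}{9} + \frac{1}{9} \cdot 4}{-39} = -48 + 0 \left(- \frac{67}{9} + \frac{4}{9}\right) \left(- \frac{1}{39}\right) = -48 + 0 \left(\left(-7\right) \left(- \frac{1}{39}\right)\right) = -48 + 0 \cdot \frac{7}{39} = -48 + 0 = -48$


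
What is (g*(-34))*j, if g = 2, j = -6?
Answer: 408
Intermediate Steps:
(g*(-34))*j = (2*(-34))*(-6) = -68*(-6) = 408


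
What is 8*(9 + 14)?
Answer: 184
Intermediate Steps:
8*(9 + 14) = 8*23 = 184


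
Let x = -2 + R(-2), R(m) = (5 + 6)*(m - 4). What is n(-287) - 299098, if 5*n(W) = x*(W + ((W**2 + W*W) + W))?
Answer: -12658642/5 ≈ -2.5317e+6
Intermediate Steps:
R(m) = -44 + 11*m (R(m) = 11*(-4 + m) = -44 + 11*m)
x = -68 (x = -2 + (-44 + 11*(-2)) = -2 + (-44 - 22) = -2 - 66 = -68)
n(W) = -136*W/5 - 136*W**2/5 (n(W) = (-68*(W + ((W**2 + W*W) + W)))/5 = (-68*(W + ((W**2 + W**2) + W)))/5 = (-68*(W + (2*W**2 + W)))/5 = (-68*(W + (W + 2*W**2)))/5 = (-68*(2*W + 2*W**2))/5 = (-136*W - 136*W**2)/5 = -136*W/5 - 136*W**2/5)
n(-287) - 299098 = -136/5*(-287)*(1 - 287) - 299098 = -136/5*(-287)*(-286) - 299098 = -11163152/5 - 299098 = -12658642/5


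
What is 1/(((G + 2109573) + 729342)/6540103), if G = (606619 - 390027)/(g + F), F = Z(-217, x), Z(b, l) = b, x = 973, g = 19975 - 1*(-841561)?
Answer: 5633114975857/2445211645477 ≈ 2.3037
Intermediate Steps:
g = 861536 (g = 19975 + 841561 = 861536)
F = -217
G = 216592/861319 (G = (606619 - 390027)/(861536 - 217) = 216592/861319 ≈ 0.25147)
1/(((G + 2109573) + 729342)/6540103) = 1/(((216592/861319 + 2109573) + 729342)/6540103) = 1/((1817015523379/861319 + 729342)*(1/6540103)) = 1/((2445211645477/861319)*(1/6540103)) = 1/(2445211645477/5633114975857) = 5633114975857/2445211645477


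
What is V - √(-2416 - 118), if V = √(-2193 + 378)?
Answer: I*(-√2534 + 11*√15) ≈ -7.736*I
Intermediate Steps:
V = 11*I*√15 (V = √(-1815) = 11*I*√15 ≈ 42.603*I)
V - √(-2416 - 118) = 11*I*√15 - √(-2416 - 118) = 11*I*√15 - √(-2534) = 11*I*√15 - I*√2534 = -I*√2534 + 11*I*√15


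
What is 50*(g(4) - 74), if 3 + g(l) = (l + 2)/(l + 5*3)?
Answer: -72850/19 ≈ -3834.2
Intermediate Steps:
g(l) = -3 + (2 + l)/(15 + l) (g(l) = -3 + (l + 2)/(l + 5*3) = -3 + (2 + l)/(l + 15) = -3 + (2 + l)/(15 + l))
50*(g(4) - 74) = 50*((-43 - 2*4)/(15 + 4) - 74) = 50*((-43 - 8)/19 - 74) = 50*((1/19)*(-51) - 74) = 50*(-51/19 - 74) = 50*(-1457/19) = -72850/19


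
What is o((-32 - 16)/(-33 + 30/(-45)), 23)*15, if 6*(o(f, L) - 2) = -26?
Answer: -35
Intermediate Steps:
o(f, L) = -7/3 (o(f, L) = 2 + (1/6)*(-26) = 2 - 13/3 = -7/3)
o((-32 - 16)/(-33 + 30/(-45)), 23)*15 = -7/3*15 = -35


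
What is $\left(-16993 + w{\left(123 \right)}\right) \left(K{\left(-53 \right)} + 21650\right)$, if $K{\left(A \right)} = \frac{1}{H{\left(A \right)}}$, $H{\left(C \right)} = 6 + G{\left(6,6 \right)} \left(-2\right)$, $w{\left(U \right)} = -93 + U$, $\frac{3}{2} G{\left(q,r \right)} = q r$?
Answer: $- \frac{15424438937}{42} \approx -3.6725 \cdot 10^{8}$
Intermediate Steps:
$G{\left(q,r \right)} = \frac{2 q r}{3}$
$H{\left(C \right)} = -42$ ($H{\left(C \right)} = 6 + \frac{2}{3} \cdot 6 \cdot 6 \left(-2\right) = 6 + 24 \left(-2\right) = 6 - 48 = -42$)
$K{\left(A \right)} = - \frac{1}{42}$ ($K{\left(A \right)} = \frac{1}{-42} = - \frac{1}{42}$)
$\left(-16993 + w{\left(123 \right)}\right) \left(K{\left(-53 \right)} + 21650\right) = \left(-16993 + \left(-93 + 123\right)\right) \left(- \frac{1}{42} + 21650\right) = \left(-16993 + 30\right) \frac{909299}{42} = \left(-16963\right) \frac{909299}{42} = - \frac{15424438937}{42}$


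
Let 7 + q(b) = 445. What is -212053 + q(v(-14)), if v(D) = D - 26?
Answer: -211615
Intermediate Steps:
v(D) = -26 + D
q(b) = 438 (q(b) = -7 + 445 = 438)
-212053 + q(v(-14)) = -212053 + 438 = -211615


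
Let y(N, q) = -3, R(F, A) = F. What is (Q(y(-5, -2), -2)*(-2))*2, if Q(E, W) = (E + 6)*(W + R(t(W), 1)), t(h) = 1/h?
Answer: 30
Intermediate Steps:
Q(E, W) = (6 + E)*(W + 1/W) (Q(E, W) = (E + 6)*(W + 1/W) = (6 + E)*(W + 1/W))
(Q(y(-5, -2), -2)*(-2))*2 = (((6 - 3 + (-2)²*(6 - 3))/(-2))*(-2))*2 = (-(6 - 3 + 4*3)/2*(-2))*2 = (-(6 - 3 + 12)/2*(-2))*2 = (-½*15*(-2))*2 = -15/2*(-2)*2 = 15*2 = 30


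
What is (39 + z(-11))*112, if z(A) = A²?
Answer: 17920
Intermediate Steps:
(39 + z(-11))*112 = (39 + (-11)²)*112 = (39 + 121)*112 = 160*112 = 17920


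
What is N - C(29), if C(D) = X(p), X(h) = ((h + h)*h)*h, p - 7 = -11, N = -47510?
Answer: -47382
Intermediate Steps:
p = -4 (p = 7 - 11 = -4)
X(h) = 2*h³ (X(h) = ((2*h)*h)*h = (2*h²)*h = 2*h³)
C(D) = -128 (C(D) = 2*(-4)³ = 2*(-64) = -128)
N - C(29) = -47510 - 1*(-128) = -47510 + 128 = -47382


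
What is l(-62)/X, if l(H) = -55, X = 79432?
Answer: -55/79432 ≈ -0.00069242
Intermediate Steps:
l(-62)/X = -55/79432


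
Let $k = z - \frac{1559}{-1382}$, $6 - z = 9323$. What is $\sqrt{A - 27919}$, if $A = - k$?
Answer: $\frac{i \sqrt{35530560786}}{1382} \approx 136.39 i$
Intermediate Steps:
$z = -9317$ ($z = 6 - 9323 = -9317$)
$k = - \frac{12874535}{1382}$ ($k = -9317 - \frac{1559}{-1382} = -9317 - - \frac{1559}{1382} = -9317 + \frac{1559}{1382} = - \frac{12874535}{1382} \approx -9315.9$)
$A = \frac{12874535}{1382}$ ($A = \left(-1\right) \left(- \frac{12874535}{1382}\right) = \frac{12874535}{1382} \approx 9315.9$)
$\sqrt{A - 27919} = \sqrt{\frac{12874535}{1382} - 27919} = \sqrt{- \frac{25709523}{1382}} = \frac{i \sqrt{35530560786}}{1382}$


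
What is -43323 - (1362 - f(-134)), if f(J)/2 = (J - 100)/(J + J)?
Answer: -2993778/67 ≈ -44683.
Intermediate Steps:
f(J) = (-100 + J)/J (f(J) = 2*((J - 100)/(J + J)) = 2*((-100 + J)/((2*J))) = 2*((-100 + J)*(1/(2*J))) = 2*((-100 + J)/(2*J)) = (-100 + J)/J)
-43323 - (1362 - f(-134)) = -43323 - (1362 - (-100 - 134)/(-134)) = -43323 - (1362 - (-1)*(-234)/134) = -43323 - (1362 - 1*117/67) = -43323 - (1362 - 117/67) = -43323 - 1*91137/67 = -43323 - 91137/67 = -2993778/67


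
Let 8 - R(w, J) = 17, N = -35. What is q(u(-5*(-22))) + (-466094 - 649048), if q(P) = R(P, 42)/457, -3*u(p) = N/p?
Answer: -509619903/457 ≈ -1.1151e+6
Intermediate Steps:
R(w, J) = -9 (R(w, J) = 8 - 1*17 = 8 - 17 = -9)
u(p) = 35/(3*p) (u(p) = -(-35)/(3*p) = 35/(3*p))
q(P) = -9/457
q(u(-5*(-22))) + (-466094 - 649048) = -9/457 + (-466094 - 649048) = -9/457 - 1115142 = -509619903/457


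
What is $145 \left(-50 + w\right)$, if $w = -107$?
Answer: $-22765$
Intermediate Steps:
$145 \left(-50 + w\right) = 145 \left(-50 - 107\right) = 145 \left(-157\right) = -22765$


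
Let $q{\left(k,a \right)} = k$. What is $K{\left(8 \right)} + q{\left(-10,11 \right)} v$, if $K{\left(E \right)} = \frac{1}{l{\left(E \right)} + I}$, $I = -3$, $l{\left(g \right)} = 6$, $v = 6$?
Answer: $- \frac{179}{3} \approx -59.667$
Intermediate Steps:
$K{\left(E \right)} = \frac{1}{3}$ ($K{\left(E \right)} = \frac{1}{6 - 3} = \frac{1}{3}$)
$K{\left(8 \right)} + q{\left(-10,11 \right)} v = \frac{1}{3} - 60 = - \frac{179}{3}$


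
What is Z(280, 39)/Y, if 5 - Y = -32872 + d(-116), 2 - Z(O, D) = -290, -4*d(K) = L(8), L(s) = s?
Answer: 292/32879 ≈ 0.0088810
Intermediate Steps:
d(K) = -2 (d(K) = -¼*8 = -2)
Z(O, D) = 292 (Z(O, D) = 2 - 1*(-290) = 2 + 290 = 292)
Y = 32879 (Y = 5 - (-32872 - 2) = 5 - 1*(-32874) = 5 + 32874 = 32879)
Z(280, 39)/Y = 292/32879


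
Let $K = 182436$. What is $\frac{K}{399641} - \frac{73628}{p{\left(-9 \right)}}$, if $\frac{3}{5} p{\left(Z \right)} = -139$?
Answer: $\frac{88401095664}{277750495} \approx 318.28$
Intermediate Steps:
$p{\left(Z \right)} = - \frac{695}{3}$ ($p{\left(Z \right)} = \frac{5}{3} \left(-139\right) = - \frac{695}{3}$)
$\frac{K}{399641} - \frac{73628}{p{\left(-9 \right)}} = \frac{182436}{399641} - \frac{73628}{- \frac{695}{3}} = 182436 \cdot \frac{1}{399641} - - \frac{220884}{695} = \frac{182436}{399641} + \frac{220884}{695} = \frac{88401095664}{277750495}$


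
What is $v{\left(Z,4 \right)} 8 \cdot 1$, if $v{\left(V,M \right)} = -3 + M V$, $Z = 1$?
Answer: $8$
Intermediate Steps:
$v{\left(Z,4 \right)} 8 \cdot 1 = \left(-3 + 4 \cdot 1\right) 8 \cdot 1 = \left(-3 + 4\right) 8 \cdot 1 = 1 \cdot 8 \cdot 1 = 8 \cdot 1 = 8$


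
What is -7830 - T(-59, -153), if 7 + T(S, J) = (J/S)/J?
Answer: -461556/59 ≈ -7823.0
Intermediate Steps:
T(S, J) = -7 + 1/S (T(S, J) = -7 + (J/S)/J = -7 + 1/S)
-7830 - T(-59, -153) = -7830 - (-7 + 1/(-59)) = -7830 - (-7 - 1/59) = -7830 - 1*(-414/59) = -7830 + 414/59 = -461556/59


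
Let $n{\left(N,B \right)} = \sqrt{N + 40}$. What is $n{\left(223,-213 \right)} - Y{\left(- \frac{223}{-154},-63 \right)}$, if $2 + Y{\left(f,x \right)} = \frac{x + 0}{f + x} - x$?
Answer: $- \frac{587921}{9479} + \sqrt{263} \approx -45.806$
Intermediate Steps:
$n{\left(N,B \right)} = \sqrt{40 + N}$
$Y{\left(f,x \right)} = -2 - x + \frac{x}{f + x}$ ($Y{\left(f,x \right)} = -2 - \left(x - \frac{x + 0}{f + x}\right) = -2 - \left(x - \frac{x}{f + x}\right) = -2 - x + \frac{x}{f + x}$)
$n{\left(223,-213 \right)} - Y{\left(- \frac{223}{-154},-63 \right)} = \sqrt{40 + 223} - \frac{\left(-1\right) \left(-63\right) - \left(-63\right)^{2} - 2 \left(- \frac{223}{-154}\right) - - \frac{223}{-154} \left(-63\right)}{- \frac{223}{-154} - 63} = \sqrt{263} - \frac{63 - 3969 - 2 \left(\left(-223\right) \left(- \frac{1}{154}\right)\right) - \left(-223\right) \left(- \frac{1}{154}\right) \left(-63\right)}{\left(-223\right) \left(- \frac{1}{154}\right) - 63} = \sqrt{263} - \frac{63 - 3969 - \frac{223}{77} - \frac{223}{154} \left(-63\right)}{\frac{223}{154} - 63} = \sqrt{263} - \frac{63 - 3969 - \frac{223}{77} + \frac{2007}{22}}{- \frac{9479}{154}} = \sqrt{263} - \left(- \frac{154}{9479}\right) \left(- \frac{587921}{154}\right) = \sqrt{263} - \frac{587921}{9479} = - \frac{587921}{9479} + \sqrt{263}$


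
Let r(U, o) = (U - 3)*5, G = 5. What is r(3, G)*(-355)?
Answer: 0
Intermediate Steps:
r(U, o) = -15 + 5*U (r(U, o) = (-3 + U)*5 = -15 + 5*U)
r(3, G)*(-355) = (-15 + 5*3)*(-355) = (-15 + 15)*(-355) = 0*(-355) = 0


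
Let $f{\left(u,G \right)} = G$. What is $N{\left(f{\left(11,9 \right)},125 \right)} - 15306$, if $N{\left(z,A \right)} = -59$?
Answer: $-15365$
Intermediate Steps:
$N{\left(f{\left(11,9 \right)},125 \right)} - 15306 = -59 - 15306 = -15365$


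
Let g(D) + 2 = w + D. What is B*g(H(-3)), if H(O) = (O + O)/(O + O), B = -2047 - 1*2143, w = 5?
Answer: -16760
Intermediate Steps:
B = -4190 (B = -2047 - 2143 = -4190)
H(O) = 1 (H(O) = (2*O)/((2*O)) = (2*O)*(1/(2*O)) = 1)
g(D) = 3 + D (g(D) = -2 + (5 + D) = 3 + D)
B*g(H(-3)) = -4190*(3 + 1) = -4190*4 = -16760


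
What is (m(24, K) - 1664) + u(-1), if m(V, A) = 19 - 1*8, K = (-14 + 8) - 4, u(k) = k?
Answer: -1654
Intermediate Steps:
K = -10 (K = -6 - 4 = -10)
m(V, A) = 11 (m(V, A) = 19 - 8 = 11)
(m(24, K) - 1664) + u(-1) = (11 - 1664) - 1 = -1653 - 1 = -1654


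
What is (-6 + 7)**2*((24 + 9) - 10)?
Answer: 23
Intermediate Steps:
(-6 + 7)**2*((24 + 9) - 10) = 1**2*(33 - 10) = 1*23 = 23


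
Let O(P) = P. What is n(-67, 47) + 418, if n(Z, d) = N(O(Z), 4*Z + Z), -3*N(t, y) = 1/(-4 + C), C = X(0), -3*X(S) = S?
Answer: 5017/12 ≈ 418.08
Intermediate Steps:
X(S) = -S/3
C = 0 (C = -1/3*0 = 0)
N(t, y) = 1/12 (N(t, y) = -1/(3*(-4 + 0)) = -1/3/(-4) = -1/3*(-1/4) = 1/12)
n(Z, d) = 1/12
n(-67, 47) + 418 = 1/12 + 418 = 5017/12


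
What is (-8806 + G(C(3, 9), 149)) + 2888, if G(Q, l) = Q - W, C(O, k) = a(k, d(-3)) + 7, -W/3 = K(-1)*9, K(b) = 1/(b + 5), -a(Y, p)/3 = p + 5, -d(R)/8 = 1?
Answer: -23581/4 ≈ -5895.3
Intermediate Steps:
d(R) = -8 (d(R) = -8*1 = -8)
a(Y, p) = -15 - 3*p (a(Y, p) = -3*(p + 5) = -3*(5 + p) = -15 - 3*p)
K(b) = 1/(5 + b)
W = -27/4 (W = -3*9/(5 - 1) = -3*9/4 = -27/4 ≈ -6.7500)
C(O, k) = 16 (C(O, k) = (-15 - 3*(-8)) + 7 = (-15 + 24) + 7 = 9 + 7 = 16)
G(Q, l) = 27/4 + Q (G(Q, l) = Q - 1*(-27/4) = Q + 27/4 = 27/4 + Q)
(-8806 + G(C(3, 9), 149)) + 2888 = (-8806 + (27/4 + 16)) + 2888 = (-8806 + 91/4) + 2888 = -35133/4 + 2888 = -23581/4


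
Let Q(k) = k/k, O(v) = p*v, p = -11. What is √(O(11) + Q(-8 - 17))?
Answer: 2*I*√30 ≈ 10.954*I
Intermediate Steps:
O(v) = -11*v
Q(k) = 1
√(O(11) + Q(-8 - 17)) = √(-11*11 + 1) = √(-121 + 1) = √(-120) = 2*I*√30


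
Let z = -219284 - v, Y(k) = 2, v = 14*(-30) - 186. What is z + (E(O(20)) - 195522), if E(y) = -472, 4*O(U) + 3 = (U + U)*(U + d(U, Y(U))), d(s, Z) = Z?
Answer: -414672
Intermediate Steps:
v = -606 (v = -420 - 186 = -606)
O(U) = -¾ + U*(2 + U)/2 (O(U) = -¾ + ((U + U)*(U + 2))/4 = -¾ + ((2*U)*(2 + U))/4 = -¾ + (2*U*(2 + U))/4 = -¾ + U*(2 + U)/2)
z = -218678 (z = -219284 - 1*(-606) = -219284 + 606 = -218678)
z + (E(O(20)) - 195522) = -218678 + (-472 - 195522) = -218678 - 195994 = -414672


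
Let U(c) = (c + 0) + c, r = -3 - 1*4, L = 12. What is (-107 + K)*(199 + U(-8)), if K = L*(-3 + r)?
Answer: -41541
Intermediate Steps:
r = -7 (r = -3 - 4 = -7)
U(c) = 2*c (U(c) = c + c = 2*c)
K = -120 (K = 12*(-3 - 7) = 12*(-10) = -120)
(-107 + K)*(199 + U(-8)) = (-107 - 120)*(199 + 2*(-8)) = -227*(199 - 16) = -227*183 = -41541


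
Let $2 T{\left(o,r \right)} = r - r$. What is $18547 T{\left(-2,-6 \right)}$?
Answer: $0$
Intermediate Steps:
$T{\left(o,r \right)} = 0$ ($T{\left(o,r \right)} = \frac{r - r}{2} = \frac{1}{2} \cdot 0 = 0$)
$18547 T{\left(-2,-6 \right)} = 18547 \cdot 0 = 0$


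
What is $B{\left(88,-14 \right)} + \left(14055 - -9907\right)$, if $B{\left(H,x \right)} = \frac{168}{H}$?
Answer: $\frac{263603}{11} \approx 23964.0$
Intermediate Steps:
$B{\left(88,-14 \right)} + \left(14055 - -9907\right) = \frac{168}{88} + \left(14055 - -9907\right) = 168 \cdot \frac{1}{88} + \left(14055 + 9907\right) = \frac{21}{11} + 23962 = \frac{263603}{11}$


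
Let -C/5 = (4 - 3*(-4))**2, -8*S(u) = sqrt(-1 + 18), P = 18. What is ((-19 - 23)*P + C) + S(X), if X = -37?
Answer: -2036 - sqrt(17)/8 ≈ -2036.5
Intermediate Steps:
S(u) = -sqrt(17)/8 (S(u) = -sqrt(-1 + 18)/8 = -sqrt(17)/8)
C = -1280 (C = -5*(4 - 3*(-4))**2 = -5*(4 + 12)**2 = -5*16**2 = -5*256 = -1280)
((-19 - 23)*P + C) + S(X) = ((-19 - 23)*18 - 1280) - sqrt(17)/8 = (-42*18 - 1280) - sqrt(17)/8 = (-756 - 1280) - sqrt(17)/8 = -2036 - sqrt(17)/8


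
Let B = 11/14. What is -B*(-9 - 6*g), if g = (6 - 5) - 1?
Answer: 99/14 ≈ 7.0714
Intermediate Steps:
g = 0 (g = 1 - 1 = 0)
B = 11/14 (B = 11*(1/14) = 11/14 ≈ 0.78571)
-B*(-9 - 6*g) = -11*(-9 - 6*0)/14 = -11*(-9 + 0)/14 = -11*(-9)/14 = -1*(-99/14) = 99/14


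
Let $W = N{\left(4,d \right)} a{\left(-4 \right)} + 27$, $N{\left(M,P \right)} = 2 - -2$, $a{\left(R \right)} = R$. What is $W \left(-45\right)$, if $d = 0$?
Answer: $-495$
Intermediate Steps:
$N{\left(M,P \right)} = 4$ ($N{\left(M,P \right)} = 2 + 2 = 4$)
$W = 11$ ($W = 4 \left(-4\right) + 27 = -16 + 27 = 11$)
$W \left(-45\right) = 11 \left(-45\right) = -495$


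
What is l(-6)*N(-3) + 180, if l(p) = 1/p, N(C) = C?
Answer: 361/2 ≈ 180.50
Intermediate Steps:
l(-6)*N(-3) + 180 = -3/(-6) + 180 = -⅙*(-3) + 180 = ½ + 180 = 361/2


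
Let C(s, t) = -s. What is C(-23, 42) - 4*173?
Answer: -669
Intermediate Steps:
C(-23, 42) - 4*173 = -1*(-23) - 4*173 = 23 - 1*692 = 23 - 692 = -669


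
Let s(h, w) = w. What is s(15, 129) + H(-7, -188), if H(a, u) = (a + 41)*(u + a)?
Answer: -6501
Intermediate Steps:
H(a, u) = (41 + a)*(a + u)
s(15, 129) + H(-7, -188) = 129 + ((-7)² + 41*(-7) + 41*(-188) - 7*(-188)) = 129 + (49 - 287 - 7708 + 1316) = 129 - 6630 = -6501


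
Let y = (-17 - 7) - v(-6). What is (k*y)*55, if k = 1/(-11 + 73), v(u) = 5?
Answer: -1595/62 ≈ -25.726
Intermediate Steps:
k = 1/62 ≈ 0.016129
y = -29 (y = (-17 - 7) - 1*5 = -24 - 5 = -29)
(k*y)*55 = ((1/62)*(-29))*55 = -29/62*55 = -1595/62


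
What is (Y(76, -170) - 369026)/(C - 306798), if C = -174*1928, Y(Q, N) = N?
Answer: 184598/321135 ≈ 0.57483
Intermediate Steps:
C = -335472
(Y(76, -170) - 369026)/(C - 306798) = (-170 - 369026)/(-335472 - 306798) = -369196/(-642270) = -369196*(-1/642270) = 184598/321135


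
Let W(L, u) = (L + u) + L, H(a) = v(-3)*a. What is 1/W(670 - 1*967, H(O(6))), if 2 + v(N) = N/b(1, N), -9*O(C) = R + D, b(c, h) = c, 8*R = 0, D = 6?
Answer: -3/1772 ≈ -0.0016930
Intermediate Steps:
R = 0 (R = (⅛)*0 = 0)
O(C) = -⅔ (O(C) = -(0 + 6)/9 = -⅑*6 = -⅔)
v(N) = -2 + N (v(N) = -2 + N/1 = -2 + N*1 = -2 + N)
H(a) = -5*a (H(a) = (-2 - 3)*a = -5*a)
W(L, u) = u + 2*L
1/W(670 - 1*967, H(O(6))) = 1/(-5*(-⅔) + 2*(670 - 1*967)) = 1/(10/3 + 2*(670 - 967)) = 1/(10/3 + 2*(-297)) = 1/(10/3 - 594) = 1/(-1772/3) = -3/1772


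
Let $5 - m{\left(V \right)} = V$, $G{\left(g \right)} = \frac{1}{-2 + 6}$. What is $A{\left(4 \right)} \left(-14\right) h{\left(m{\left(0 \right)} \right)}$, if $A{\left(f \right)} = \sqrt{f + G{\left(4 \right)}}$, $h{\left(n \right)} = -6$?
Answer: $42 \sqrt{17} \approx 173.17$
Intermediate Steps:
$G{\left(g \right)} = \frac{1}{4}$
$m{\left(V \right)} = 5 - V$
$A{\left(f \right)} = \sqrt{\frac{1}{4} + f}$ ($A{\left(f \right)} = \sqrt{f + \frac{1}{4}} = \sqrt{\frac{1}{4} + f}$)
$A{\left(4 \right)} \left(-14\right) h{\left(m{\left(0 \right)} \right)} = \frac{\sqrt{1 + 4 \cdot 4}}{2} \left(-14\right) \left(-6\right) = \frac{\sqrt{1 + 16}}{2} \left(-14\right) \left(-6\right) = \frac{\sqrt{17}}{2} \left(-14\right) \left(-6\right) = - 7 \sqrt{17} \left(-6\right) = 42 \sqrt{17}$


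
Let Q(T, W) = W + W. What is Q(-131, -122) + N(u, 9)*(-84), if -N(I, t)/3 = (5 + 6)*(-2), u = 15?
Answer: -5788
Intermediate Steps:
Q(T, W) = 2*W
N(I, t) = 66 (N(I, t) = -3*(5 + 6)*(-2) = -33*(-2) = -3*(-22) = 66)
Q(-131, -122) + N(u, 9)*(-84) = 2*(-122) + 66*(-84) = -244 - 5544 = -5788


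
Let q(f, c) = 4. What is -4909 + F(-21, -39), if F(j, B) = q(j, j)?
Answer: -4905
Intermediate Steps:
F(j, B) = 4
-4909 + F(-21, -39) = -4909 + 4 = -4905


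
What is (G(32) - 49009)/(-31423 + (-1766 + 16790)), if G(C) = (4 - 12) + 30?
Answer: 48987/16399 ≈ 2.9872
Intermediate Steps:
G(C) = 22 (G(C) = -8 + 30 = 22)
(G(32) - 49009)/(-31423 + (-1766 + 16790)) = (22 - 49009)/(-31423 + (-1766 + 16790)) = -48987/(-31423 + 15024) = -48987/(-16399) = -48987*(-1/16399) = 48987/16399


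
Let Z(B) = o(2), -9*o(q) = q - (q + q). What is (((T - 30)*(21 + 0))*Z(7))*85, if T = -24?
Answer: -21420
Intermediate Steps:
o(q) = q/9 (o(q) = -(q - (q + q))/9 = -(q - 2*q)/9 = -(-1)*q/9 = q/9)
Z(B) = 2/9 (Z(B) = (1/9)*2 = 2/9)
(((T - 30)*(21 + 0))*Z(7))*85 = (((-24 - 30)*(21 + 0))*(2/9))*85 = (-54*21*(2/9))*85 = -1134*2/9*85 = -252*85 = -21420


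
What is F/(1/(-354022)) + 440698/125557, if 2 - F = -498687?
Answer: -22166696254886308/125557 ≈ -1.7655e+11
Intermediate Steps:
F = 498689 (F = 2 - 1*(-498687) = 2 + 498687 = 498689)
F/(1/(-354022)) + 440698/125557 = 498689/(1/(-354022)) + 440698/125557 = 498689/(-1/354022) + 440698*(1/125557) = 498689*(-354022) + 440698/125557 = -176546877158 + 440698/125557 = -22166696254886308/125557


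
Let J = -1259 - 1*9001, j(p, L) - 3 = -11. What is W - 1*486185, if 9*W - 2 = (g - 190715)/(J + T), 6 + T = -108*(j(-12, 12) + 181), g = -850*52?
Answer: -938334881/1930 ≈ -4.8618e+5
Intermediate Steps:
j(p, L) = -8 (j(p, L) = 3 - 11 = -8)
J = -10260 (J = -1259 - 9001 = -10260)
g = -44200
T = -18690 (T = -6 - 108*(-8 + 181) = -6 - 108*173 = -6 - 18684 = -18690)
W = 2169/1930 (W = 2/9 + ((-44200 - 190715)/(-10260 - 18690))/9 = 2/9 + (-234915/(-28950))/9 = 2/9 + (-234915*(-1/28950))/9 = 2/9 + (1/9)*(15661/1930) = 2/9 + 15661/17370 = 2169/1930 ≈ 1.1238)
W - 1*486185 = 2169/1930 - 1*486185 = 2169/1930 - 486185 = -938334881/1930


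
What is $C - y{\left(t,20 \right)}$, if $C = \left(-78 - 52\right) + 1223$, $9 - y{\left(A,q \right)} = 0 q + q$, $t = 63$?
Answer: $1104$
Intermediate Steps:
$y{\left(A,q \right)} = 9 - q$ ($y{\left(A,q \right)} = 9 - \left(0 q + q\right) = 9 - \left(0 + q\right) = 9 - q$)
$C = 1093$ ($C = \left(-78 - 52\right) + 1223 = -130 + 1223 = 1093$)
$C - y{\left(t,20 \right)} = 1093 - \left(9 - 20\right) = 1093 - -11 = 1093 + 11 = 1104$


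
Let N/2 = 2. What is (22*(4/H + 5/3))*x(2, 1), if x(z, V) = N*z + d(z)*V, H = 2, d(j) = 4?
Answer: 968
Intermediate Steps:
N = 4 (N = 2*2 = 4)
x(z, V) = 4*V + 4*z (x(z, V) = 4*z + 4*V = 4*V + 4*z)
(22*(4/H + 5/3))*x(2, 1) = (22*(4/2 + 5/3))*(4*1 + 4*2) = (22*(4*(½) + 5*(⅓)))*(4 + 8) = (22*(2 + 5/3))*12 = (22*(11/3))*12 = (242/3)*12 = 968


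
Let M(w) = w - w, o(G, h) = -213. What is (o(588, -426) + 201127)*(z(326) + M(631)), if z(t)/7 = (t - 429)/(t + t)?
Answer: -72429497/326 ≈ -2.2218e+5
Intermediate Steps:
M(w) = 0
z(t) = 7*(-429 + t)/(2*t) (z(t) = 7*((t - 429)/(t + t)) = 7*((-429 + t)/((2*t))) = 7*((-429 + t)*(1/(2*t))) = 7*((-429 + t)/(2*t)) = 7*(-429 + t)/(2*t))
(o(588, -426) + 201127)*(z(326) + M(631)) = (-213 + 201127)*((7/2)*(-429 + 326)/326 + 0) = 200914*((7/2)*(1/326)*(-103) + 0) = 200914*(-721/652 + 0) = 200914*(-721/652) = -72429497/326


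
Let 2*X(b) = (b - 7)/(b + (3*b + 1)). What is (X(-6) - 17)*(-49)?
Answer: 37681/46 ≈ 819.15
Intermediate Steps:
X(b) = (-7 + b)/(2*(1 + 4*b)) (X(b) = ((b - 7)/(b + (3*b + 1)))/2 = ((-7 + b)/(b + (1 + 3*b)))/2 = ((-7 + b)/(1 + 4*b))/2 = (-7 + b)/(2*(1 + 4*b)))
(X(-6) - 17)*(-49) = ((-7 - 6)/(2*(1 + 4*(-6))) - 17)*(-49) = ((½)*(-13)/(1 - 24) - 17)*(-49) = ((½)*(-13)/(-23) - 17)*(-49) = ((½)*(-1/23)*(-13) - 17)*(-49) = (13/46 - 17)*(-49) = -769/46*(-49) = 37681/46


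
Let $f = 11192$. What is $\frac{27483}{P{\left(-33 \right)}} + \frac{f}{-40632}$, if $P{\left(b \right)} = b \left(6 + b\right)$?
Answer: $\frac{15371072}{502821} \approx 30.57$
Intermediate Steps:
$\frac{27483}{P{\left(-33 \right)}} + \frac{f}{-40632} = \frac{27483}{\left(-33\right) \left(6 - 33\right)} + \frac{11192}{-40632} = \frac{27483}{\left(-33\right) \left(-27\right)} + 11192 \left(- \frac{1}{40632}\right) = \frac{27483}{891} - \frac{1399}{5079} = 27483 \cdot \frac{1}{891} - \frac{1399}{5079} = \frac{9161}{297} - \frac{1399}{5079} = \frac{15371072}{502821}$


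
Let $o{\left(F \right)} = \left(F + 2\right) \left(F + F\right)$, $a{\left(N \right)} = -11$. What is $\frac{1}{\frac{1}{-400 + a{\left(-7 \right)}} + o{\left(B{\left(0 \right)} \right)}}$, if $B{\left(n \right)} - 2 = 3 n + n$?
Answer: $\frac{411}{6575} \approx 0.06251$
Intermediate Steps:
$B{\left(n \right)} = 2 + 4 n$ ($B{\left(n \right)} = 2 + \left(3 n + n\right) = 2 + 4 n$)
$o{\left(F \right)} = 2 F \left(2 + F\right)$ ($o{\left(F \right)} = \left(2 + F\right) 2 F = 2 F \left(2 + F\right)$)
$\frac{1}{\frac{1}{-400 + a{\left(-7 \right)}} + o{\left(B{\left(0 \right)} \right)}} = \frac{1}{\frac{1}{-400 - 11} + 2 \left(2 + 4 \cdot 0\right) \left(2 + \left(2 + 4 \cdot 0\right)\right)} = \frac{1}{\frac{1}{-411} + 2 \left(2 + 0\right) \left(2 + \left(2 + 0\right)\right)} = \frac{1}{- \frac{1}{411} + 2 \cdot 2 \left(2 + 2\right)} = \frac{1}{- \frac{1}{411} + 2 \cdot 2 \cdot 4} = \frac{1}{- \frac{1}{411} + 16} = \frac{1}{\frac{6575}{411}} = \frac{411}{6575}$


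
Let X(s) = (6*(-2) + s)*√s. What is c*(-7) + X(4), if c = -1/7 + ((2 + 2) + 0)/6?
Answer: -59/3 ≈ -19.667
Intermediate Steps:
X(s) = √s*(-12 + s) (X(s) = (-12 + s)*√s = √s*(-12 + s))
c = 11/21 (c = -1*⅐ + (4 + 0)*(⅙) = -⅐ + 4*(⅙) = -⅐ + ⅔ = 11/21 ≈ 0.52381)
c*(-7) + X(4) = (11/21)*(-7) + √4*(-12 + 4) = -11/3 + 2*(-8) = -11/3 - 16 = -59/3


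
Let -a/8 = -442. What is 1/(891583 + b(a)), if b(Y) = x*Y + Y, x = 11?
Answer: 1/934015 ≈ 1.0706e-6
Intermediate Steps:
a = 3536 (a = -8*(-442) = 3536)
b(Y) = 12*Y (b(Y) = 11*Y + Y = 12*Y)
1/(891583 + b(a)) = 1/(891583 + 12*3536) = 1/(891583 + 42432) = 1/934015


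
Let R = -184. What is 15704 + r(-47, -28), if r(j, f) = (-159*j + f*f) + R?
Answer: 23777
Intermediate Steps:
r(j, f) = -184 + f² - 159*j (r(j, f) = (-159*j + f*f) - 184 = (-159*j + f²) - 184 = (f² - 159*j) - 184 = -184 + f² - 159*j)
15704 + r(-47, -28) = 15704 + (-184 + (-28)² - 159*(-47)) = 15704 + (-184 + 784 + 7473) = 15704 + 8073 = 23777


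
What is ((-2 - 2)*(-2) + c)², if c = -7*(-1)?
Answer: 225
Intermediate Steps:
c = 7
((-2 - 2)*(-2) + c)² = ((-2 - 2)*(-2) + 7)² = (-4*(-2) + 7)² = (8 + 7)² = 15² = 225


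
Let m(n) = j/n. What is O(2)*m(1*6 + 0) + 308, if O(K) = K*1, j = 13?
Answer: 937/3 ≈ 312.33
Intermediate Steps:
O(K) = K
m(n) = 13/n
O(2)*m(1*6 + 0) + 308 = 2*(13/(1*6 + 0)) + 308 = 2*(13/(6 + 0)) + 308 = 2*(13/6) + 308 = 13/3 + 308 = 937/3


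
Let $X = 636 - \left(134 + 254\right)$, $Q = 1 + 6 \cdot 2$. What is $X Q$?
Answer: $3224$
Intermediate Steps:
$Q = 13$ ($Q = 1 + 12 = 13$)
$X = 248$ ($X = 636 - 388 = 248$)
$X Q = 248 \cdot 13 = 3224$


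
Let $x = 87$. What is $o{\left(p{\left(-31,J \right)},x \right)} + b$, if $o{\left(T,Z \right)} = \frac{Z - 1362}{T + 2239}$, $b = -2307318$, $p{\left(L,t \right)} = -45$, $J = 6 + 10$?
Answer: $- \frac{5062256967}{2194} \approx -2.3073 \cdot 10^{6}$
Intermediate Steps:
$J = 16$
$o{\left(T,Z \right)} = \frac{-1362 + Z}{2239 + T}$
$o{\left(p{\left(-31,J \right)},x \right)} + b = \frac{-1362 + 87}{2239 - 45} - 2307318 = \frac{1}{2194} \left(-1275\right) - 2307318 = - \frac{1275}{2194} - 2307318 = - \frac{5062256967}{2194}$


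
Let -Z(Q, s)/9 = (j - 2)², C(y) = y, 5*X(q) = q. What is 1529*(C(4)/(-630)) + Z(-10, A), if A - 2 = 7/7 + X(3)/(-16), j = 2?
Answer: -3058/315 ≈ -9.7079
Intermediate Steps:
X(q) = q/5
A = 237/80 (A = 2 + (7/7 + ((⅕)*3)/(-16)) = 2 + (7*(⅐) + (⅗)*(-1/16)) = 2 + (1 - 3/80) = 2 + 77/80 = 237/80 ≈ 2.9625)
Z(Q, s) = 0 (Z(Q, s) = -9*(2 - 2)² = -9*0² = -9*0 = 0)
1529*(C(4)/(-630)) + Z(-10, A) = 1529*(4/(-630)) + 0 = 1529*(4*(-1/630)) + 0 = 1529*(-2/315) + 0 = -3058/315 + 0 = -3058/315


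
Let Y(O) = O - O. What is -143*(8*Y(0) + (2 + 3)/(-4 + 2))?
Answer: 715/2 ≈ 357.50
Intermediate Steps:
Y(O) = 0
-143*(8*Y(0) + (2 + 3)/(-4 + 2)) = -143*(8*0 + (2 + 3)/(-4 + 2)) = -143*(0 + 5/(-2)) = -143*(0 + 5*(-½)) = -143*(0 - 5/2) = -143*(-5/2) = 715/2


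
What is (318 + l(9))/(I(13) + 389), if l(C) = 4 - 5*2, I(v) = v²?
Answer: 52/93 ≈ 0.55914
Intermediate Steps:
l(C) = -6 (l(C) = 4 - 10 = -6)
(318 + l(9))/(I(13) + 389) = (318 - 6)/(13² + 389) = 312/(169 + 389) = 312/558 = 312*(1/558) = 52/93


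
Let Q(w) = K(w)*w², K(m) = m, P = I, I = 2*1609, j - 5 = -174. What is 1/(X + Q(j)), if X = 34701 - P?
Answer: -1/4795326 ≈ -2.0854e-7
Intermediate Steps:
j = -169 (j = 5 - 174 = -169)
I = 3218
P = 3218
X = 31483 (X = 34701 - 1*3218 = 34701 - 3218 = 31483)
Q(w) = w³ (Q(w) = w*w² = w³)
1/(X + Q(j)) = 1/(31483 + (-169)³) = 1/(31483 - 4826809) = 1/(-4795326) = -1/4795326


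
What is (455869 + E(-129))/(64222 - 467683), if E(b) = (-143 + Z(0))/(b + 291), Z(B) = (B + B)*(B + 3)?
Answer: -4344155/3844746 ≈ -1.1299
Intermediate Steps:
Z(B) = 2*B*(3 + B) (Z(B) = (2*B)*(3 + B) = 2*B*(3 + B))
E(b) = -143/(291 + b) (E(b) = (-143 + 2*0*(3 + 0))/(b + 291) = (-143 + 2*0*3)/(291 + b) = (-143 + 0)/(291 + b) = -143/(291 + b))
(455869 + E(-129))/(64222 - 467683) = (455869 - 143/(291 - 129))/(64222 - 467683) = (455869 - 143/162)/(-403461) = (455869 - 143*1/162)*(-1/403461) = (455869 - 143/162)*(-1/403461) = (73850635/162)*(-1/403461) = -4344155/3844746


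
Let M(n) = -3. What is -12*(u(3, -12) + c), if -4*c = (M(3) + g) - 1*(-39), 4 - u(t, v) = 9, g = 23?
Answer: 237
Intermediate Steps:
u(t, v) = -5 (u(t, v) = 4 - 1*9 = 4 - 9 = -5)
c = -59/4 (c = -((-3 + 23) - 1*(-39))/4 = -(20 + 39)/4 = -¼*59 = -59/4 ≈ -14.750)
-12*(u(3, -12) + c) = -12*(-5 - 59/4) = -12*(-79/4) = 237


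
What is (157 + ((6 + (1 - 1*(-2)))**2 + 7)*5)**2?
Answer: 356409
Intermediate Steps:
(157 + ((6 + (1 - 1*(-2)))**2 + 7)*5)**2 = (157 + ((6 + (1 + 2))**2 + 7)*5)**2 = (157 + ((6 + 3)**2 + 7)*5)**2 = (157 + (9**2 + 7)*5)**2 = (157 + (81 + 7)*5)**2 = (157 + 88*5)**2 = (157 + 440)**2 = 597**2 = 356409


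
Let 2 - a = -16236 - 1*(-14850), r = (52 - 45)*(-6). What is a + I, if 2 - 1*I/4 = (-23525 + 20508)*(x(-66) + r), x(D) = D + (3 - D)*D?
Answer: -56259620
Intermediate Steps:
x(D) = D + D*(3 - D)
r = -42 (r = 7*(-6) = -42)
a = 1388 (a = 2 - (-16236 - 1*(-14850)) = 2 - (-16236 + 14850) = 2 - 1*(-1386) = 2 + 1386 = 1388)
I = -56261008 (I = 8 - 4*(-23525 + 20508)*(-66*(4 - 1*(-66)) - 42) = 8 - (-12068)*(-66*(4 + 66) - 42) = 8 - (-12068)*(-66*70 - 42) = 8 - (-12068)*(-4620 - 42) = 8 - (-12068)*(-4662) = 8 - 4*14065254 = 8 - 56261016 = -56261008)
a + I = 1388 - 56261008 = -56259620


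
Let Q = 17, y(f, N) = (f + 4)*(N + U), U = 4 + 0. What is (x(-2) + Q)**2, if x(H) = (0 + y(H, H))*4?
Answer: 1089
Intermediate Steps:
U = 4
y(f, N) = (4 + N)*(4 + f) (y(f, N) = (f + 4)*(N + 4) = (4 + f)*(4 + N) = (4 + N)*(4 + f))
x(H) = 64 + 4*H**2 + 32*H (x(H) = (0 + (16 + 4*H + 4*H + H*H))*4 = (0 + (16 + 4*H + 4*H + H**2))*4 = (0 + (16 + H**2 + 8*H))*4 = (16 + H**2 + 8*H)*4 = 64 + 4*H**2 + 32*H)
(x(-2) + Q)**2 = ((64 + 4*(-2)**2 + 32*(-2)) + 17)**2 = ((64 + 4*4 - 64) + 17)**2 = ((64 + 16 - 64) + 17)**2 = (16 + 17)**2 = 33**2 = 1089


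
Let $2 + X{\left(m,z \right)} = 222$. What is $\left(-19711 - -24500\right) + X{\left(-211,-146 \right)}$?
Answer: $5009$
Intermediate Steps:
$X{\left(m,z \right)} = 220$ ($X{\left(m,z \right)} = -2 + 222 = 220$)
$\left(-19711 - -24500\right) + X{\left(-211,-146 \right)} = \left(-19711 - -24500\right) + 220 = \left(-19711 + 24500\right) + 220 = 4789 + 220 = 5009$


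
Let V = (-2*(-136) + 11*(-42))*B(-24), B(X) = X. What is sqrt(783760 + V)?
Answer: 4*sqrt(49270) ≈ 887.87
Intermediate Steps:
V = 4560 (V = (-2*(-136) + 11*(-42))*(-24) = (272 - 462)*(-24) = -190*(-24) = 4560)
sqrt(783760 + V) = sqrt(783760 + 4560) = sqrt(788320) = 4*sqrt(49270)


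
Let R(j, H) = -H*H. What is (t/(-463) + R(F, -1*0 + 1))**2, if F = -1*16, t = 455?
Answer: 842724/214369 ≈ 3.9312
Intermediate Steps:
F = -16
R(j, H) = -H**2
(t/(-463) + R(F, -1*0 + 1))**2 = (455/(-463) - (-1*0 + 1)**2)**2 = (455*(-1/463) - (0 + 1)**2)**2 = (-455/463 - 1*1**2)**2 = (-455/463 - 1*1)**2 = (-455/463 - 1)**2 = (-918/463)**2 = 842724/214369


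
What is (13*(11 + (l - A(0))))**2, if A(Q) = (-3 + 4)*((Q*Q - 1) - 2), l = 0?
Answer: 33124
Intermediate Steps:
A(Q) = -3 + Q**2 (A(Q) = 1*((Q**2 - 1) - 2) = 1*((-1 + Q**2) - 2) = 1*(-3 + Q**2) = -3 + Q**2)
(13*(11 + (l - A(0))))**2 = (13*(11 + (0 - (-3 + 0**2))))**2 = (13*(11 + (0 - (-3 + 0))))**2 = (13*(11 + (0 - 1*(-3))))**2 = (13*(11 + (0 + 3)))**2 = (13*(11 + 3))**2 = (13*14)**2 = 182**2 = 33124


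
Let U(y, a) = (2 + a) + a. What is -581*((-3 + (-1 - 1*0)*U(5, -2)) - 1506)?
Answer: 875567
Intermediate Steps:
U(y, a) = 2 + 2*a
-581*((-3 + (-1 - 1*0)*U(5, -2)) - 1506) = -581*((-3 + (-1 - 1*0)*(2 + 2*(-2))) - 1506) = -581*((-3 + (-1 + 0)*(2 - 4)) - 1506) = -581*((-3 - 1*(-2)) - 1506) = -581*((-3 + 2) - 1506) = -581*(-1 - 1506) = -581*(-1507) = 875567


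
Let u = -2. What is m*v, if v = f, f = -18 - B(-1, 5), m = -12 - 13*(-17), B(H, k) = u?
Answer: -3344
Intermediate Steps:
B(H, k) = -2
m = 209 (m = -12 + 221 = 209)
f = -16 (f = -18 - 1*(-2) = -18 + 2 = -16)
v = -16
m*v = 209*(-16) = -3344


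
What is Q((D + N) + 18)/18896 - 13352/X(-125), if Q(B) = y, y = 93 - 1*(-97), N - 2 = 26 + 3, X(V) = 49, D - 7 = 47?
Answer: -126145041/462952 ≈ -272.48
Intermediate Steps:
D = 54 (D = 7 + 47 = 54)
N = 31 (N = 2 + (26 + 3) = 2 + 29 = 31)
y = 190 (y = 93 + 97 = 190)
Q(B) = 190
Q((D + N) + 18)/18896 - 13352/X(-125) = 190/18896 - 13352/49 = 190*(1/18896) - 13352*1/49 = 95/9448 - 13352/49 = -126145041/462952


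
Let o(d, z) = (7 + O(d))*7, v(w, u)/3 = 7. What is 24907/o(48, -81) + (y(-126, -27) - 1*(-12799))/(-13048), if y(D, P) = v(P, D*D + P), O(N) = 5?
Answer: 5784101/19572 ≈ 295.53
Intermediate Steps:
v(w, u) = 21 (v(w, u) = 3*7 = 21)
y(D, P) = 21
o(d, z) = 84 (o(d, z) = (7 + 5)*7 = 12*7 = 84)
24907/o(48, -81) + (y(-126, -27) - 1*(-12799))/(-13048) = 24907/84 + (21 - 1*(-12799))/(-13048) = 24907*(1/84) + (21 + 12799)*(-1/13048) = 24907/84 + 12820*(-1/13048) = 24907/84 - 3205/3262 = 5784101/19572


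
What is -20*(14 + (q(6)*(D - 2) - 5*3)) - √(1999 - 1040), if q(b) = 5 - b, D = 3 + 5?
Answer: 140 - √959 ≈ 109.03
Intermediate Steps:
D = 8
-20*(14 + (q(6)*(D - 2) - 5*3)) - √(1999 - 1040) = -20*(14 + ((5 - 1*6)*(8 - 2) - 5*3)) - √(1999 - 1040) = -20*(14 + ((5 - 6)*6 - 15)) - √959 = -20*(14 + (-1*6 - 15)) - √959 = -20*(14 + (-6 - 15)) - √959 = -20*(14 - 21) - √959 = -20*(-7) - √959 = 140 - √959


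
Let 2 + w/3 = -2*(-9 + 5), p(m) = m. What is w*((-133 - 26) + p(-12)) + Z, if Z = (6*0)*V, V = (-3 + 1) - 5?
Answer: -3078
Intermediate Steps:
V = -7 (V = -2 - 5 = -7)
Z = 0 (Z = (6*0)*(-7) = 0*(-7) = 0)
w = 18 (w = -6 + 3*(-2*(-9 + 5)) = -6 + 3*(-2*(-4)) = -6 + 3*8 = -6 + 24 = 18)
w*((-133 - 26) + p(-12)) + Z = 18*((-133 - 26) - 12) + 0 = 18*(-159 - 12) + 0 = 18*(-171) + 0 = -3078 + 0 = -3078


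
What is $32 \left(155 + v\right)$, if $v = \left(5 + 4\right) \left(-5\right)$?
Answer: $3520$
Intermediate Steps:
$v = -45$ ($v = 9 \left(-5\right) = -45$)
$32 \left(155 + v\right) = 32 \left(155 - 45\right) = 32 \cdot 110 = 3520$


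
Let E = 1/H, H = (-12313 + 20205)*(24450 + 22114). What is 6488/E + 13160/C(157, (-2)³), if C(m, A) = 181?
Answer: 431545679778024/181 ≈ 2.3842e+12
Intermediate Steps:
H = 367483088 (H = 7892*46564 = 367483088)
E = 1/367483088 ≈ 2.7212e-9
6488/E + 13160/C(157, (-2)³) = 6488/(1/367483088) + 13160/181 = 6488*367483088 + 13160*(1/181) = 2384230274944 + 13160/181 = 431545679778024/181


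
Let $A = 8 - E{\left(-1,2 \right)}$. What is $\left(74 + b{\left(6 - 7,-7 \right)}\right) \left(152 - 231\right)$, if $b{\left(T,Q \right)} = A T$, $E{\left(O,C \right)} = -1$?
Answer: $-5135$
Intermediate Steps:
$A = 9$ ($A = 8 - -1 = 8 + 1 = 9$)
$b{\left(T,Q \right)} = 9 T$
$\left(74 + b{\left(6 - 7,-7 \right)}\right) \left(152 - 231\right) = \left(74 + 9 \left(6 - 7\right)\right) \left(152 - 231\right) = \left(74 + 9 \left(6 - 7\right)\right) \left(-79\right) = \left(74 + 9 \left(-1\right)\right) \left(-79\right) = \left(74 - 9\right) \left(-79\right) = 65 \left(-79\right) = -5135$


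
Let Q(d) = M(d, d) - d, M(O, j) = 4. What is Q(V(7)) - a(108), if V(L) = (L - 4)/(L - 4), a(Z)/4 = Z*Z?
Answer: -46653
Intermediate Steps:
a(Z) = 4*Z**2 (a(Z) = 4*(Z*Z) = 4*Z**2)
V(L) = 1 (V(L) = (-4 + L)/(-4 + L) = 1)
Q(d) = 4 - d
Q(V(7)) - a(108) = (4 - 1*1) - 4*108**2 = (4 - 1) - 4*11664 = 3 - 1*46656 = 3 - 46656 = -46653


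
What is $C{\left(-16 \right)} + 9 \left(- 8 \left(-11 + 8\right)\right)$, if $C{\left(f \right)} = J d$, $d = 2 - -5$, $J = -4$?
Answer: $188$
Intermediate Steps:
$d = 7$ ($d = 2 + 5 = 7$)
$C{\left(f \right)} = -28$ ($C{\left(f \right)} = \left(-4\right) 7 = -28$)
$C{\left(-16 \right)} + 9 \left(- 8 \left(-11 + 8\right)\right) = -28 + 9 \left(- 8 \left(-11 + 8\right)\right) = -28 + 9 \left(\left(-8\right) \left(-3\right)\right) = -28 + 9 \cdot 24 = -28 + 216 = 188$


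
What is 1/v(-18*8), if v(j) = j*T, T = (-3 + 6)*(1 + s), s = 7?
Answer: -1/3456 ≈ -0.00028935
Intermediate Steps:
T = 24 (T = (-3 + 6)*(1 + 7) = 3*8 = 24)
v(j) = 24*j (v(j) = j*24 = 24*j)
1/v(-18*8) = 1/(24*(-18*8)) = 1/(24*(-144)) = 1/(-3456) = -1/3456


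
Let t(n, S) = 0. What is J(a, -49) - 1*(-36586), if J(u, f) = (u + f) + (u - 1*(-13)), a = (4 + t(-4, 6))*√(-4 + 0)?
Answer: 36550 + 16*I ≈ 36550.0 + 16.0*I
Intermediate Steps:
a = 8*I (a = (4 + 0)*√(-4 + 0) = 4*√(-4) = 4*(2*I) = 8*I ≈ 8.0*I)
J(u, f) = 13 + f + 2*u (J(u, f) = (f + u) + (u + 13) = (f + u) + (13 + u) = 13 + f + 2*u)
J(a, -49) - 1*(-36586) = (13 - 49 + 2*(8*I)) - 1*(-36586) = (13 - 49 + 16*I) + 36586 = (-36 + 16*I) + 36586 = 36550 + 16*I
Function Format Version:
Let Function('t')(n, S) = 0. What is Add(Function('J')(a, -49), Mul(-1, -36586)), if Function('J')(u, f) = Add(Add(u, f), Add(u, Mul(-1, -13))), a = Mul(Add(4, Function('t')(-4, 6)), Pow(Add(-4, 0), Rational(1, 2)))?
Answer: Add(36550, Mul(16, I)) ≈ Add(36550., Mul(16.000, I))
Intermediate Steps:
a = Mul(8, I) (a = Mul(Add(4, 0), Pow(Add(-4, 0), Rational(1, 2))) = Mul(4, Pow(-4, Rational(1, 2))) = Mul(4, Mul(2, I)) = Mul(8, I) ≈ Mul(8.0000, I))
Function('J')(u, f) = Add(13, f, Mul(2, u)) (Function('J')(u, f) = Add(Add(f, u), Add(u, 13)) = Add(Add(f, u), Add(13, u)) = Add(13, f, Mul(2, u)))
Add(Function('J')(a, -49), Mul(-1, -36586)) = Add(Add(13, -49, Mul(2, Mul(8, I))), Mul(-1, -36586)) = Add(Add(13, -49, Mul(16, I)), 36586) = Add(Add(-36, Mul(16, I)), 36586) = Add(36550, Mul(16, I))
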